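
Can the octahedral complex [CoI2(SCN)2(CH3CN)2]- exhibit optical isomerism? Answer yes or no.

In an octahedral complex each vertex has one trans partner and four cis neighbours.
Systematic placement gives 5 geometric isomers: I trans, SCN trans, CH3CN trans; I cis, SCN cis, CH3CN trans; I cis, SCN trans, CH3CN cis; I cis, SCN cis, CH3CN cis (chiral); I trans, SCN cis, CH3CN cis.
One of these lacks any improper symmetry element and so occurs as an enantiomeric pair, giving 5 + 1 = 6 stereoisomers in total.

yes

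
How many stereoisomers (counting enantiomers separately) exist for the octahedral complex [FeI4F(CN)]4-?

In an octahedral complex each vertex has one trans partner and four cis neighbours.
Systematic placement gives 2 geometric isomers: F and CN mutually trans; F and CN mutually cis.
Each arrangement has an internal mirror plane or centre of symmetry, so none is chiral.

2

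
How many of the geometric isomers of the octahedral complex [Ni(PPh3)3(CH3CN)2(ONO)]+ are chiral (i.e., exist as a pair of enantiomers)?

The six octahedral sites form three mutually perpendicular trans pairs.
Systematic placement gives 3 geometric isomers: PPh3 mer, CH3CN trans; PPh3 mer, CH3CN cis; PPh3 fac, CH3CN cis.
Each arrangement has an internal mirror plane or centre of symmetry, so none is chiral.

0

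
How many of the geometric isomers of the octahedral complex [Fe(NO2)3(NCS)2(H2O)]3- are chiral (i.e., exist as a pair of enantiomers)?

0

There are 3 geometric isomers: NO2 mer, NCS cis; NO2 mer, NCS trans; NO2 fac, NCS cis.
Each arrangement has an internal mirror plane or centre of symmetry, so none is chiral.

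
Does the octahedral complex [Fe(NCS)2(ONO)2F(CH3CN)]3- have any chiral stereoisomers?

In an octahedral complex each vertex has one trans partner and four cis neighbours.
The distinct arrangements are (6 in all): NCS trans, ONO trans; NCS cis, ONO cis (3 arrangements, 2 chiral); NCS cis, ONO trans; NCS trans, ONO cis.
Of these, 2 lack any improper symmetry element and so occur as enantiomeric pairs, giving 6 + 2 = 8 stereoisomers in total.

yes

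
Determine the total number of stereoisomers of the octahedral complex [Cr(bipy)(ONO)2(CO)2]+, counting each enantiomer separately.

The six octahedral sites form three mutually perpendicular trans pairs.
Each bipy is bidentate and must span two cis positions.
Systematic placement gives 3 geometric isomers: ONO cis, CO trans; ONO cis, CO cis (chiral); ONO trans, CO cis.
One of these lacks any improper symmetry element and so occurs as an enantiomeric pair, giving 3 + 1 = 4 stereoisomers in total.

4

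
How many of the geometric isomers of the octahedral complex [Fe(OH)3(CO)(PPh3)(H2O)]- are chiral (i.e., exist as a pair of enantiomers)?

The six octahedral sites form three mutually perpendicular trans pairs.
Systematic placement gives 4 geometric isomers: OH mer (3 arrangements); OH fac (chiral).
One of these lacks any improper symmetry element and so occurs as an enantiomeric pair, giving 4 + 1 = 5 stereoisomers in total.

1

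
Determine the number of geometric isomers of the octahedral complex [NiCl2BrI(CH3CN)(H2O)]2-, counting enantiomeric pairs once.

The six octahedral sites form three mutually perpendicular trans pairs.
Placing the ligands in turn and identifying arrangements related by rotation or reflection leaves 9 distinct geometric isomers.

9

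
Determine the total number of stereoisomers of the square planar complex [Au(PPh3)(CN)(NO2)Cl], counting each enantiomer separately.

The distinct arrangements are (3 in all): (CN/NO2 trans, Cl/PPh3 trans); (CN/PPh3 trans, Cl/NO2 trans); (CN/Cl trans, NO2/PPh3 trans).
Each arrangement has an internal mirror plane or centre of symmetry, so none is chiral.

3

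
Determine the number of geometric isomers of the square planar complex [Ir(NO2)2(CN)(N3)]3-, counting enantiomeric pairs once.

There are 2 geometric isomers: NO2 cis; NO2 trans.

2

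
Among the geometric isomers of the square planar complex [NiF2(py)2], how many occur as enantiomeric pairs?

0

A square has two trans pairs of vertices; adjacent vertices are cis.
Systematic placement gives 2 geometric isomers: F cis; F trans.
Each arrangement has an internal mirror plane or centre of symmetry, so none is chiral.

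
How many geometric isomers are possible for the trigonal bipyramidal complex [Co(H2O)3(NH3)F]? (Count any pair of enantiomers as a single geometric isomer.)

Systematic placement gives 4 geometric isomers: NH3 equatorial, F axial; NH3 axial, F axial; NH3 equatorial, F equatorial; NH3 axial, F equatorial.

4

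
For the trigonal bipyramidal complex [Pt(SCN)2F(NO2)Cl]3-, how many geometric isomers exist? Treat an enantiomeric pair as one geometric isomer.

Systematic enumeration (placing each ligand type in turn and discarding arrangements equivalent by rotation or reflection) gives 7 geometric isomers.

7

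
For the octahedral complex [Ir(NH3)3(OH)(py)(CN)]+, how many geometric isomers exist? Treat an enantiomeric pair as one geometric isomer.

The six octahedral sites form three mutually perpendicular trans pairs.
There are 4 geometric isomers: NH3 mer (3 arrangements); NH3 fac (chiral).

4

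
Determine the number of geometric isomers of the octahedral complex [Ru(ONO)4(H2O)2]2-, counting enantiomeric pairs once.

Systematic placement gives 2 geometric isomers: H2O trans; H2O cis.

2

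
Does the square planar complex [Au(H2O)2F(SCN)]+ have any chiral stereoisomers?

no

There are 2 geometric isomers: H2O cis; H2O trans.
Each arrangement has an internal mirror plane or centre of symmetry, so none is chiral.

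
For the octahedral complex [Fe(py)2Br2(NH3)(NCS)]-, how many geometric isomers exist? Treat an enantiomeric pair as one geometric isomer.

In an octahedral complex each vertex has one trans partner and four cis neighbours.
Systematic placement gives 6 geometric isomers: py trans, Br trans; py cis, Br trans; py trans, Br cis; py cis, Br cis (3 arrangements, 2 chiral).

6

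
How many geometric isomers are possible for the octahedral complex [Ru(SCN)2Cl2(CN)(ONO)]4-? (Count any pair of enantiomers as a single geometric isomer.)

Working through the distinct placements yields 6 geometric isomers: SCN trans, Cl cis; SCN cis, Cl cis (3 arrangements, 2 chiral); SCN trans, Cl trans; SCN cis, Cl trans.

6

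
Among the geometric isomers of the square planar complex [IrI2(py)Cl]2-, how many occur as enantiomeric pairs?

A square has two trans pairs of vertices; adjacent vertices are cis.
Working through the distinct placements yields 2 geometric isomers: I cis; I trans.
Each arrangement has an internal mirror plane or centre of symmetry, so none is chiral.

0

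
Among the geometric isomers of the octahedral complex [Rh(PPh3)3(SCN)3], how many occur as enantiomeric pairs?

In an octahedral complex each vertex has one trans partner and four cis neighbours.
Working through the distinct placements yields 2 geometric isomers: PPh3 mer; PPh3 fac.
Each arrangement has an internal mirror plane or centre of symmetry, so none is chiral.

0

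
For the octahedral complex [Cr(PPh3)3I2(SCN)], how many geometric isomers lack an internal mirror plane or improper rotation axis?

In an octahedral complex each vertex has one trans partner and four cis neighbours.
Systematic placement gives 3 geometric isomers: PPh3 mer, I trans; PPh3 fac, I cis; PPh3 mer, I cis.
Each arrangement has an internal mirror plane or centre of symmetry, so none is chiral.

0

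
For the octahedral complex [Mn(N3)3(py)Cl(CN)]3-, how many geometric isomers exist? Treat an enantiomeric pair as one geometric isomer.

4

Systematic placement gives 4 geometric isomers: N3 mer (3 arrangements); N3 fac (chiral).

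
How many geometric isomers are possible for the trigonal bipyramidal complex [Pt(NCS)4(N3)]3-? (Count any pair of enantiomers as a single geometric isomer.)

2

A trigonal bipyramid has two axial and three equatorial sites, which are chemically inequivalent.
Working through the distinct placements yields 2 geometric isomers: N3 axial; N3 equatorial.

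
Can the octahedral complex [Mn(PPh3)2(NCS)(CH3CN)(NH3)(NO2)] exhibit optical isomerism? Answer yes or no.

yes

The six octahedral sites form three mutually perpendicular trans pairs.
Exhaustive case analysis gives 9 geometric isomers.
Of these, 6 lack any improper symmetry element and so occur as enantiomeric pairs, giving 9 + 6 = 15 stereoisomers in total.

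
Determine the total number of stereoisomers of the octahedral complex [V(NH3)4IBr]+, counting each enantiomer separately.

2

Systematic placement gives 2 geometric isomers: I and Br mutually trans; I and Br mutually cis.
Each arrangement has an internal mirror plane or centre of symmetry, so none is chiral.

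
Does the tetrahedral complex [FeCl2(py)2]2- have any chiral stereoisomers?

In a tetrahedral complex all four positions are equivalent and every pair of ligands is adjacent — there is no cis/trans distinction.
Only one geometric arrangement is possible.

no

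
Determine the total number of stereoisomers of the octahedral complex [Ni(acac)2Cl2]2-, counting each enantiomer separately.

In an octahedral complex each vertex has one trans partner and four cis neighbours.
Each acac is bidentate and must span two cis positions.
Working through the distinct placements yields 2 geometric isomers: Cl trans; Cl cis (chiral).
One of these lacks any improper symmetry element and so occurs as an enantiomeric pair, giving 2 + 1 = 3 stereoisomers in total.

3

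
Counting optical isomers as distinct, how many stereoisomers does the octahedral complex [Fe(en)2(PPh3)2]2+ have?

3

In an octahedral complex each vertex has one trans partner and four cis neighbours.
Each en is bidentate and must span two cis positions.
Working through the distinct placements yields 2 geometric isomers: PPh3 trans; PPh3 cis (chiral).
One of these lacks any improper symmetry element and so occurs as an enantiomeric pair, giving 2 + 1 = 3 stereoisomers in total.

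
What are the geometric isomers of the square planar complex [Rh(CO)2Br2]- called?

There are 2 geometric isomers: CO cis; CO trans.

cis and trans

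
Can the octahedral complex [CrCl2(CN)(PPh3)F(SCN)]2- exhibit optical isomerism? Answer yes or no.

An octahedron has six vertices in three trans pairs; every non-trans pair is cis.
Exhaustive case analysis gives 9 geometric isomers.
Of these, 6 lack any improper symmetry element and so occur as enantiomeric pairs, giving 9 + 6 = 15 stereoisomers in total.

yes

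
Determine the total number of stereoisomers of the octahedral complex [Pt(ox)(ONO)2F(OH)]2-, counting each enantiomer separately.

6

In an octahedral complex each vertex has one trans partner and four cis neighbours.
Each ox is bidentate and must span two cis positions.
There are 4 geometric isomers: ONO cis (3 arrangements, 2 chiral); ONO trans.
Of these, 2 lack any improper symmetry element and so occur as enantiomeric pairs, giving 4 + 2 = 6 stereoisomers in total.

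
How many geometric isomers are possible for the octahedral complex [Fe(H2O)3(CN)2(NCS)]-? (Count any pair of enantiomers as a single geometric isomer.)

3

Working through the distinct placements yields 3 geometric isomers: H2O mer, CN trans; H2O fac, CN cis; H2O mer, CN cis.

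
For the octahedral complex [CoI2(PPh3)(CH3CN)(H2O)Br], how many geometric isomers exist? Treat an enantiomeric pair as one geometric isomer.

In an octahedral complex each vertex has one trans partner and four cis neighbours.
Placing the ligands in turn and identifying arrangements related by rotation or reflection leaves 9 distinct geometric isomers.

9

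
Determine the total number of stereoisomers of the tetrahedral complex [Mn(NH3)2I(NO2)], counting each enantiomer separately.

1

In a tetrahedral complex all four positions are equivalent and every pair of ligands is adjacent — there is no cis/trans distinction.
Only one geometric arrangement is possible.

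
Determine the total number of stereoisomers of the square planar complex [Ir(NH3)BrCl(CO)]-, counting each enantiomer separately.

Working through the distinct placements yields 3 geometric isomers: (Br/Cl trans, CO/NH3 trans); (Br/NH3 trans, CO/Cl trans); (Br/CO trans, Cl/NH3 trans).
Each arrangement has an internal mirror plane or centre of symmetry, so none is chiral.

3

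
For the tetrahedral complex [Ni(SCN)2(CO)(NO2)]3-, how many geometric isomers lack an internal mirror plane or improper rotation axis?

All four vertices of a tetrahedron are equivalent and mutually adjacent, so cis/trans isomerism cannot arise.
Only one geometric arrangement is possible.

0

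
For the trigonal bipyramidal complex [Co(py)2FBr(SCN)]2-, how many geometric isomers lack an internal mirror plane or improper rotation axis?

Exhaustive case analysis gives 7 geometric isomers.
Of these, 3 lack any improper symmetry element and so occur as enantiomeric pairs, giving 7 + 3 = 10 stereoisomers in total.

3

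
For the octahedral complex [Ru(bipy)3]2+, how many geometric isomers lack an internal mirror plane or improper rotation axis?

The six octahedral sites form three mutually perpendicular trans pairs.
Each bipy is bidentate and must span two cis positions.
Only one geometric arrangement is possible; it has no improper symmetry element, so it exists as a pair of enantiomers (2 stereoisomers).

1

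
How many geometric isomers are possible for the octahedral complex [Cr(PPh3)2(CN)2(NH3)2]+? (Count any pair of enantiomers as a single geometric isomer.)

The six octahedral sites form three mutually perpendicular trans pairs.
The distinct arrangements are (5 in all): PPh3 trans, CN trans, NH3 trans; PPh3 cis, CN trans, NH3 cis; PPh3 trans, CN cis, NH3 cis; PPh3 cis, CN cis, NH3 cis (chiral); PPh3 cis, CN cis, NH3 trans.

5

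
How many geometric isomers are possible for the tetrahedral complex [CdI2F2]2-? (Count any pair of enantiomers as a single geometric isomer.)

1

In a tetrahedral complex all four positions are equivalent and every pair of ligands is adjacent — there is no cis/trans distinction.
Only one geometric arrangement is possible.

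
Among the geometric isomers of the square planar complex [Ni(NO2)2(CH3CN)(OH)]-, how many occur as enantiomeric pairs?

In a square planar complex each vertex has one trans partner and two cis neighbours.
Working through the distinct placements yields 2 geometric isomers: NO2 cis; NO2 trans.
Each arrangement has an internal mirror plane or centre of symmetry, so none is chiral.

0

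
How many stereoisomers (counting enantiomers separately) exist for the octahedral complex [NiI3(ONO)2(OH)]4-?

3

The six octahedral sites form three mutually perpendicular trans pairs.
Working through the distinct placements yields 3 geometric isomers: I mer, ONO trans; I mer, ONO cis; I fac, ONO cis.
Each arrangement has an internal mirror plane or centre of symmetry, so none is chiral.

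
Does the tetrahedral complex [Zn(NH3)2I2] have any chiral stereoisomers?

no

In a tetrahedral complex all four positions are equivalent and every pair of ligands is adjacent — there is no cis/trans distinction.
Only one geometric arrangement is possible.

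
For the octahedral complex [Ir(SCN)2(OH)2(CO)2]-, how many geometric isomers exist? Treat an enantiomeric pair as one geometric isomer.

5

An octahedron has six vertices in three trans pairs; every non-trans pair is cis.
The distinct arrangements are (5 in all): SCN trans, OH trans, CO trans; SCN cis, OH cis, CO trans; SCN trans, OH cis, CO cis; SCN cis, OH cis, CO cis (chiral); SCN cis, OH trans, CO cis.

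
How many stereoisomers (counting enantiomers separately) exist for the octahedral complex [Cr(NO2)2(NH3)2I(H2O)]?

The six octahedral sites form three mutually perpendicular trans pairs.
Systematic placement gives 6 geometric isomers: NO2 trans, NH3 trans; NO2 cis, NH3 cis (3 arrangements, 2 chiral); NO2 trans, NH3 cis; NO2 cis, NH3 trans.
Of these, 2 lack any improper symmetry element and so occur as enantiomeric pairs, giving 6 + 2 = 8 stereoisomers in total.

8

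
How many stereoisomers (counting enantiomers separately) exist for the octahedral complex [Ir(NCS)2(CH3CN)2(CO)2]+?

6

In an octahedral complex each vertex has one trans partner and four cis neighbours.
Working through the distinct placements yields 5 geometric isomers: NCS trans, CH3CN trans, CO trans; NCS cis, CH3CN trans, CO cis; NCS trans, CH3CN cis, CO cis; NCS cis, CH3CN cis, CO cis (chiral); NCS cis, CH3CN cis, CO trans.
One of these lacks any improper symmetry element and so occurs as an enantiomeric pair, giving 5 + 1 = 6 stereoisomers in total.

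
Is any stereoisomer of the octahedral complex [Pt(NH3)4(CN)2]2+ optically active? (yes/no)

In an octahedral complex each vertex has one trans partner and four cis neighbours.
The distinct arrangements are (2 in all): CN trans; CN cis.
Each arrangement has an internal mirror plane or centre of symmetry, so none is chiral.

no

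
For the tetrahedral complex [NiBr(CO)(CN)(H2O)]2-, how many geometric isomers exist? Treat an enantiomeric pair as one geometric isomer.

1

All four vertices of a tetrahedron are equivalent and mutually adjacent, so cis/trans isomerism cannot arise.
Only one geometric arrangement is possible; it has no improper symmetry element, so it exists as a pair of enantiomers (2 stereoisomers).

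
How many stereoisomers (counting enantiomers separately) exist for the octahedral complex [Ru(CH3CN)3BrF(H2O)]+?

5

In an octahedral complex each vertex has one trans partner and four cis neighbours.
Systematic placement gives 4 geometric isomers: CH3CN mer (3 arrangements); CH3CN fac (chiral).
One of these lacks any improper symmetry element and so occurs as an enantiomeric pair, giving 4 + 1 = 5 stereoisomers in total.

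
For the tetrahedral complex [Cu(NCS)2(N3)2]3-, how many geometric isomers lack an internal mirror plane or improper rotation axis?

0

In a tetrahedral complex all four positions are equivalent and every pair of ligands is adjacent — there is no cis/trans distinction.
Only one geometric arrangement is possible.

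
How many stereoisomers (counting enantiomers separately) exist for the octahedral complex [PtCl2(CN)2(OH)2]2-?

The six octahedral sites form three mutually perpendicular trans pairs.
The distinct arrangements are (5 in all): Cl trans, CN trans, OH trans; Cl cis, CN trans, OH cis; Cl cis, CN cis, OH trans; Cl cis, CN cis, OH cis (chiral); Cl trans, CN cis, OH cis.
One of these lacks any improper symmetry element and so occurs as an enantiomeric pair, giving 5 + 1 = 6 stereoisomers in total.

6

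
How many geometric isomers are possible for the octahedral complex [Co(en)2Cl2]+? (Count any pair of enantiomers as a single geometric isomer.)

In an octahedral complex each vertex has one trans partner and four cis neighbours.
Each en is bidentate and must span two cis positions.
Systematic placement gives 2 geometric isomers: Cl trans; Cl cis (chiral).

2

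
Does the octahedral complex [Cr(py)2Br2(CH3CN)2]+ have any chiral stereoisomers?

The six octahedral sites form three mutually perpendicular trans pairs.
Systematic placement gives 5 geometric isomers: py trans, Br trans, CH3CN trans; py cis, Br trans, CH3CN cis; py trans, Br cis, CH3CN cis; py cis, Br cis, CH3CN cis (chiral); py cis, Br cis, CH3CN trans.
One of these lacks any improper symmetry element and so occurs as an enantiomeric pair, giving 5 + 1 = 6 stereoisomers in total.

yes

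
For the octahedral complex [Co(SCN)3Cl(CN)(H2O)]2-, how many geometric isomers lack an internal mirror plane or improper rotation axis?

The six octahedral sites form three mutually perpendicular trans pairs.
There are 4 geometric isomers: SCN mer (3 arrangements); SCN fac (chiral).
One of these lacks any improper symmetry element and so occurs as an enantiomeric pair, giving 4 + 1 = 5 stereoisomers in total.

1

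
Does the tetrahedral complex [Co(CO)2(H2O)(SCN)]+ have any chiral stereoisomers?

All four vertices of a tetrahedron are equivalent and mutually adjacent, so cis/trans isomerism cannot arise.
Only one geometric arrangement is possible.

no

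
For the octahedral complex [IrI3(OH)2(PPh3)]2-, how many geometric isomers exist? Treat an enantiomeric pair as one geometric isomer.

3

The six octahedral sites form three mutually perpendicular trans pairs.
Systematic placement gives 3 geometric isomers: I mer, OH cis; I mer, OH trans; I fac, OH cis.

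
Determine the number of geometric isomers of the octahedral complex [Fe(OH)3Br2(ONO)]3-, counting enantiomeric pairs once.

The six octahedral sites form three mutually perpendicular trans pairs.
Systematic placement gives 3 geometric isomers: OH mer, Br trans; OH fac, Br cis; OH mer, Br cis.

3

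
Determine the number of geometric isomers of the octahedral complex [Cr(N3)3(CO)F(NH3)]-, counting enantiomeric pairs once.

In an octahedral complex each vertex has one trans partner and four cis neighbours.
Systematic placement gives 4 geometric isomers: N3 mer (3 arrangements); N3 fac (chiral).

4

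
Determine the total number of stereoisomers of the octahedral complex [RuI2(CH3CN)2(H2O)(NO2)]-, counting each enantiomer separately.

An octahedron has six vertices in three trans pairs; every non-trans pair is cis.
Systematic placement gives 6 geometric isomers: I cis, CH3CN trans; I trans, CH3CN trans; I cis, CH3CN cis (3 arrangements, 2 chiral); I trans, CH3CN cis.
Of these, 2 lack any improper symmetry element and so occur as enantiomeric pairs, giving 6 + 2 = 8 stereoisomers in total.

8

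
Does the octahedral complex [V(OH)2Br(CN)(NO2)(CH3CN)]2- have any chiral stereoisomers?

The six octahedral sites form three mutually perpendicular trans pairs.
Exhaustive case analysis gives 9 geometric isomers.
Of these, 6 lack any improper symmetry element and so occur as enantiomeric pairs, giving 9 + 6 = 15 stereoisomers in total.

yes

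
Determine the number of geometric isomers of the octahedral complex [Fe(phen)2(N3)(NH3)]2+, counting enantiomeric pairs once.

2

Each phen is bidentate and must span two cis positions.
The distinct arrangements are (2 in all): N3 and NH3 mutually trans; N3 and NH3 mutually cis (chiral).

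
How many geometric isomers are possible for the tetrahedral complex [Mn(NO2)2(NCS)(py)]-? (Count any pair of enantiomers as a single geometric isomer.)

All four vertices of a tetrahedron are equivalent and mutually adjacent, so cis/trans isomerism cannot arise.
Only one geometric arrangement is possible.

1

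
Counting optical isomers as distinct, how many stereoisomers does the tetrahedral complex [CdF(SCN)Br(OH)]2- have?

2

All four vertices of a tetrahedron are equivalent and mutually adjacent, so cis/trans isomerism cannot arise.
Only one geometric arrangement is possible; it has no improper symmetry element, so it exists as a pair of enantiomers (2 stereoisomers).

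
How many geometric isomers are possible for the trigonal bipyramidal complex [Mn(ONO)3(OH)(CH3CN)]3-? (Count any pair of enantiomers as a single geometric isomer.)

A trigonal bipyramid has two axial and three equatorial sites, which are chemically inequivalent.
There are 4 geometric isomers: OH axial, CH3CN axial; OH equatorial, CH3CN axial; OH axial, CH3CN equatorial; OH equatorial, CH3CN equatorial.

4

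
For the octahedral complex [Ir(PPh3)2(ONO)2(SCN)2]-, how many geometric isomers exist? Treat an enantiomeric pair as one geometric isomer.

5

The distinct arrangements are (5 in all): PPh3 trans, ONO trans, SCN trans; PPh3 cis, ONO trans, SCN cis; PPh3 cis, ONO cis, SCN trans; PPh3 cis, ONO cis, SCN cis (chiral); PPh3 trans, ONO cis, SCN cis.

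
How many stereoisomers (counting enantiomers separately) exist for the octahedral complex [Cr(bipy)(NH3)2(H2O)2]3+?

4

The six octahedral sites form three mutually perpendicular trans pairs.
Each bipy is bidentate and must span two cis positions.
The distinct arrangements are (3 in all): NH3 cis, H2O trans; NH3 cis, H2O cis (chiral); NH3 trans, H2O cis.
One of these lacks any improper symmetry element and so occurs as an enantiomeric pair, giving 3 + 1 = 4 stereoisomers in total.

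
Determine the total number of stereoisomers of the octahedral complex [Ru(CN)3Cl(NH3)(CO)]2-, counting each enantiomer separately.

5

The six octahedral sites form three mutually perpendicular trans pairs.
There are 4 geometric isomers: CN mer (3 arrangements); CN fac (chiral).
One of these lacks any improper symmetry element and so occurs as an enantiomeric pair, giving 4 + 1 = 5 stereoisomers in total.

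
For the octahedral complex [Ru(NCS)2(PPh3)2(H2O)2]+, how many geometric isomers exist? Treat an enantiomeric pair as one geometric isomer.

5

In an octahedral complex each vertex has one trans partner and four cis neighbours.
Working through the distinct placements yields 5 geometric isomers: NCS trans, PPh3 trans, H2O trans; NCS cis, PPh3 cis, H2O trans; NCS cis, PPh3 trans, H2O cis; NCS cis, PPh3 cis, H2O cis (chiral); NCS trans, PPh3 cis, H2O cis.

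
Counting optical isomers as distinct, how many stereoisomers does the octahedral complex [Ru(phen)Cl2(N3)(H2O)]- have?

The six octahedral sites form three mutually perpendicular trans pairs.
Each phen is bidentate and must span two cis positions.
Systematic placement gives 4 geometric isomers: Cl trans; Cl cis (3 arrangements, 2 chiral).
Of these, 2 lack any improper symmetry element and so occur as enantiomeric pairs, giving 4 + 2 = 6 stereoisomers in total.

6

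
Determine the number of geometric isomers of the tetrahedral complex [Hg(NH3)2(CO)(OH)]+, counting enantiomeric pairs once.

All four vertices of a tetrahedron are equivalent and mutually adjacent, so cis/trans isomerism cannot arise.
Only one geometric arrangement is possible.

1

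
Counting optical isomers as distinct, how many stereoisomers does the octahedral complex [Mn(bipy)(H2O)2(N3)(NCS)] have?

6

The six octahedral sites form three mutually perpendicular trans pairs.
Each bipy is bidentate and must span two cis positions.
Systematic placement gives 4 geometric isomers: H2O trans; H2O cis (3 arrangements, 2 chiral).
Of these, 2 lack any improper symmetry element and so occur as enantiomeric pairs, giving 4 + 2 = 6 stereoisomers in total.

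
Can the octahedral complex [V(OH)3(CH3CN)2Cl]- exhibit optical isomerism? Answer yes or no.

The six octahedral sites form three mutually perpendicular trans pairs.
Working through the distinct placements yields 3 geometric isomers: OH mer, CH3CN trans; OH mer, CH3CN cis; OH fac, CH3CN cis.
Each arrangement has an internal mirror plane or centre of symmetry, so none is chiral.

no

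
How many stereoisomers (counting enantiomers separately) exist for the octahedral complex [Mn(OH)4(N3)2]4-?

2

There are 2 geometric isomers: N3 trans; N3 cis.
Each arrangement has an internal mirror plane or centre of symmetry, so none is chiral.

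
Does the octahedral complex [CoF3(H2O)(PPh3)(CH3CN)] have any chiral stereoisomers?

An octahedron has six vertices in three trans pairs; every non-trans pair is cis.
There are 4 geometric isomers: F mer (3 arrangements); F fac (chiral).
One of these lacks any improper symmetry element and so occurs as an enantiomeric pair, giving 4 + 1 = 5 stereoisomers in total.

yes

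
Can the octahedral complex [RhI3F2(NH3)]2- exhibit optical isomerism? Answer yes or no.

Systematic placement gives 3 geometric isomers: I mer, F trans; I fac, F cis; I mer, F cis.
Each arrangement has an internal mirror plane or centre of symmetry, so none is chiral.

no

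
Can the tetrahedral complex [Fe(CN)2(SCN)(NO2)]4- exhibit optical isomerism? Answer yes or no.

no

Only one geometric arrangement is possible.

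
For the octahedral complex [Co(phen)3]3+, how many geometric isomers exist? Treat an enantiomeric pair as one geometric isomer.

An octahedron has six vertices in three trans pairs; every non-trans pair is cis.
Each phen is bidentate and must span two cis positions.
Only one geometric arrangement is possible; it has no improper symmetry element, so it exists as a pair of enantiomers (2 stereoisomers).

1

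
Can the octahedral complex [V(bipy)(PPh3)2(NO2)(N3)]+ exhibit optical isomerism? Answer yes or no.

yes

The six octahedral sites form three mutually perpendicular trans pairs.
Each bipy is bidentate and must span two cis positions.
The distinct arrangements are (4 in all): PPh3 cis (3 arrangements, 2 chiral); PPh3 trans.
Of these, 2 lack any improper symmetry element and so occur as enantiomeric pairs, giving 4 + 2 = 6 stereoisomers in total.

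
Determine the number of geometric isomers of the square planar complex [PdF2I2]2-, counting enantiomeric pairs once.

2

In a square planar complex each vertex has one trans partner and two cis neighbours.
The distinct arrangements are (2 in all): F cis; F trans.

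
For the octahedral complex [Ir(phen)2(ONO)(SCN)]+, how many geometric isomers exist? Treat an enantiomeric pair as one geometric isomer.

2

In an octahedral complex each vertex has one trans partner and four cis neighbours.
Each phen is bidentate and must span two cis positions.
Systematic placement gives 2 geometric isomers: ONO and SCN mutually trans; ONO and SCN mutually cis (chiral).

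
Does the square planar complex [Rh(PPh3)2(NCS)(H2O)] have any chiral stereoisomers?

Systematic placement gives 2 geometric isomers: PPh3 cis; PPh3 trans.
Each arrangement has an internal mirror plane or centre of symmetry, so none is chiral.

no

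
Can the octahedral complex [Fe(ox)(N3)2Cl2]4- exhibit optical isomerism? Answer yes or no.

The six octahedral sites form three mutually perpendicular trans pairs.
Each ox is bidentate and must span two cis positions.
The distinct arrangements are (3 in all): N3 cis, Cl trans; N3 cis, Cl cis (chiral); N3 trans, Cl cis.
One of these lacks any improper symmetry element and so occurs as an enantiomeric pair, giving 3 + 1 = 4 stereoisomers in total.

yes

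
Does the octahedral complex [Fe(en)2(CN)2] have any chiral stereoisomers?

yes

In an octahedral complex each vertex has one trans partner and four cis neighbours.
Each en is bidentate and must span two cis positions.
There are 2 geometric isomers: CN trans; CN cis (chiral).
One of these lacks any improper symmetry element and so occurs as an enantiomeric pair, giving 2 + 1 = 3 stereoisomers in total.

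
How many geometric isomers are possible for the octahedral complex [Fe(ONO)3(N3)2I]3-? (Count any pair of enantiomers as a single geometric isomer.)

There are 3 geometric isomers: ONO mer, N3 cis; ONO mer, N3 trans; ONO fac, N3 cis.

3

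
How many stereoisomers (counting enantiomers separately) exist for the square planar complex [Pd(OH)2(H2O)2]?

2

In a square planar complex each vertex has one trans partner and two cis neighbours.
The distinct arrangements are (2 in all): OH cis; OH trans.
Each arrangement has an internal mirror plane or centre of symmetry, so none is chiral.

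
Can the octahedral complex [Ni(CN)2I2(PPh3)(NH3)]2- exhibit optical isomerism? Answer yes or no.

yes

An octahedron has six vertices in three trans pairs; every non-trans pair is cis.
There are 6 geometric isomers: CN trans, I trans; CN trans, I cis; CN cis, I cis (3 arrangements, 2 chiral); CN cis, I trans.
Of these, 2 lack any improper symmetry element and so occur as enantiomeric pairs, giving 6 + 2 = 8 stereoisomers in total.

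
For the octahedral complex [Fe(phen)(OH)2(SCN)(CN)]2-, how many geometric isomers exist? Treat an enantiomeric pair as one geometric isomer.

Each phen is bidentate and must span two cis positions.
There are 4 geometric isomers: OH cis (3 arrangements, 2 chiral); OH trans.

4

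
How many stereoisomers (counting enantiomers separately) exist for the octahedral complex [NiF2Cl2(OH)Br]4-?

8

In an octahedral complex each vertex has one trans partner and four cis neighbours.
Working through the distinct placements yields 6 geometric isomers: F cis, Cl cis (3 arrangements, 2 chiral); F trans, Cl cis; F cis, Cl trans; F trans, Cl trans.
Of these, 2 lack any improper symmetry element and so occur as enantiomeric pairs, giving 6 + 2 = 8 stereoisomers in total.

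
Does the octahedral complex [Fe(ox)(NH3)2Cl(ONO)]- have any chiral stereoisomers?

yes

The six octahedral sites form three mutually perpendicular trans pairs.
Each ox is bidentate and must span two cis positions.
Systematic placement gives 4 geometric isomers: NH3 cis (3 arrangements, 2 chiral); NH3 trans.
Of these, 2 lack any improper symmetry element and so occur as enantiomeric pairs, giving 4 + 2 = 6 stereoisomers in total.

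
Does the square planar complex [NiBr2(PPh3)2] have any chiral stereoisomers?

In a square planar complex each vertex has one trans partner and two cis neighbours.
The distinct arrangements are (2 in all): Br cis; Br trans.
Each arrangement has an internal mirror plane or centre of symmetry, so none is chiral.

no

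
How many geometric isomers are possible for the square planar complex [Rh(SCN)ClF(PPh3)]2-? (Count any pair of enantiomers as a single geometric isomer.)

3

In a square planar complex each vertex has one trans partner and two cis neighbours.
There are 3 geometric isomers: (Cl/PPh3 trans, F/SCN trans); (Cl/SCN trans, F/PPh3 trans); (Cl/F trans, PPh3/SCN trans).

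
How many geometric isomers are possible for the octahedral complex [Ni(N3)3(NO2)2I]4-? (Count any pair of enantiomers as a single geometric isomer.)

In an octahedral complex each vertex has one trans partner and four cis neighbours.
The distinct arrangements are (3 in all): N3 mer, NO2 trans; N3 fac, NO2 cis; N3 mer, NO2 cis.

3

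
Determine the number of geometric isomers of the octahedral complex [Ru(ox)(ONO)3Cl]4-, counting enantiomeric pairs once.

2

Each ox is bidentate and must span two cis positions.
The distinct arrangements are (2 in all): ONO fac; ONO mer.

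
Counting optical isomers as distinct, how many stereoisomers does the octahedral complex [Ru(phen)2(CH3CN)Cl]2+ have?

3

Each phen is bidentate and must span two cis positions.
Working through the distinct placements yields 2 geometric isomers: CH3CN and Cl mutually trans; CH3CN and Cl mutually cis (chiral).
One of these lacks any improper symmetry element and so occurs as an enantiomeric pair, giving 2 + 1 = 3 stereoisomers in total.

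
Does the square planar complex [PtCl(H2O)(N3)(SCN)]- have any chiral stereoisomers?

In a square planar complex each vertex has one trans partner and two cis neighbours.
Working through the distinct placements yields 3 geometric isomers: (Cl/N3 trans, H2O/SCN trans); (Cl/SCN trans, H2O/N3 trans); (Cl/H2O trans, N3/SCN trans).
Each arrangement has an internal mirror plane or centre of symmetry, so none is chiral.

no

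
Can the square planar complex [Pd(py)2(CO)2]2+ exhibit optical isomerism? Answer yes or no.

no

A square has two trans pairs of vertices; adjacent vertices are cis.
There are 2 geometric isomers: py cis; py trans.
Each arrangement has an internal mirror plane or centre of symmetry, so none is chiral.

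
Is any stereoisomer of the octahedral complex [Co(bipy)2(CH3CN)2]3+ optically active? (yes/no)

Each bipy is bidentate and must span two cis positions.
Systematic placement gives 2 geometric isomers: CH3CN trans; CH3CN cis (chiral).
One of these lacks any improper symmetry element and so occurs as an enantiomeric pair, giving 2 + 1 = 3 stereoisomers in total.

yes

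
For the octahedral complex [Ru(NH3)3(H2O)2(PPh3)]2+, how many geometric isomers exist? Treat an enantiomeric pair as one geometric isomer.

3

An octahedron has six vertices in three trans pairs; every non-trans pair is cis.
The distinct arrangements are (3 in all): NH3 mer, H2O trans; NH3 fac, H2O cis; NH3 mer, H2O cis.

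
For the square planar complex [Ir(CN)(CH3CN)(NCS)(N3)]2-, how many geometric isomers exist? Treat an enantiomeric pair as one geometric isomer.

In a square planar complex each vertex has one trans partner and two cis neighbours.
The distinct arrangements are (3 in all): (CH3CN/N3 trans, CN/NCS trans); (CH3CN/NCS trans, CN/N3 trans); (CH3CN/CN trans, N3/NCS trans).

3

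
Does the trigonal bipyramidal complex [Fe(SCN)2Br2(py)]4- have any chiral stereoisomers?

yes

Exhaustive case analysis gives 5 geometric isomers.
One of these lacks any improper symmetry element and so occurs as an enantiomeric pair, giving 5 + 1 = 6 stereoisomers in total.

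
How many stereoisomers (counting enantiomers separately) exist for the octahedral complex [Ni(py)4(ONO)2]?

The six octahedral sites form three mutually perpendicular trans pairs.
The distinct arrangements are (2 in all): ONO trans; ONO cis.
Each arrangement has an internal mirror plane or centre of symmetry, so none is chiral.

2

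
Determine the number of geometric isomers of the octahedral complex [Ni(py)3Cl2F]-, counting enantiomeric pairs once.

3

An octahedron has six vertices in three trans pairs; every non-trans pair is cis.
There are 3 geometric isomers: py mer, Cl trans; py mer, Cl cis; py fac, Cl cis.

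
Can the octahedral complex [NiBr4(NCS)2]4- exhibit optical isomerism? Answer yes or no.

no

An octahedron has six vertices in three trans pairs; every non-trans pair is cis.
The distinct arrangements are (2 in all): NCS trans; NCS cis.
Each arrangement has an internal mirror plane or centre of symmetry, so none is chiral.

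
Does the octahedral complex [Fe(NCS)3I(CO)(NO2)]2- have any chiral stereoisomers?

In an octahedral complex each vertex has one trans partner and four cis neighbours.
Working through the distinct placements yields 4 geometric isomers: NCS mer (3 arrangements); NCS fac (chiral).
One of these lacks any improper symmetry element and so occurs as an enantiomeric pair, giving 4 + 1 = 5 stereoisomers in total.

yes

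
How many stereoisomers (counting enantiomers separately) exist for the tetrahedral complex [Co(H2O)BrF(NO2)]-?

Only one geometric arrangement is possible; it has no improper symmetry element, so it exists as a pair of enantiomers (2 stereoisomers).

2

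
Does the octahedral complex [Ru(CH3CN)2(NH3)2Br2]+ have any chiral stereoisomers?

yes

An octahedron has six vertices in three trans pairs; every non-trans pair is cis.
Working through the distinct placements yields 5 geometric isomers: CH3CN trans, NH3 trans, Br trans; CH3CN cis, NH3 cis, Br trans; CH3CN cis, NH3 trans, Br cis; CH3CN cis, NH3 cis, Br cis (chiral); CH3CN trans, NH3 cis, Br cis.
One of these lacks any improper symmetry element and so occurs as an enantiomeric pair, giving 5 + 1 = 6 stereoisomers in total.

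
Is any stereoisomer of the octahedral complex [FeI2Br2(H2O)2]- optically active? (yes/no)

yes

An octahedron has six vertices in three trans pairs; every non-trans pair is cis.
Working through the distinct placements yields 5 geometric isomers: I trans, Br trans, H2O trans; I cis, Br trans, H2O cis; I trans, Br cis, H2O cis; I cis, Br cis, H2O cis (chiral); I cis, Br cis, H2O trans.
One of these lacks any improper symmetry element and so occurs as an enantiomeric pair, giving 5 + 1 = 6 stereoisomers in total.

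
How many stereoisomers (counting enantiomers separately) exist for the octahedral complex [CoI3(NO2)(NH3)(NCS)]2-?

5

The six octahedral sites form three mutually perpendicular trans pairs.
The distinct arrangements are (4 in all): I mer (3 arrangements); I fac (chiral).
One of these lacks any improper symmetry element and so occurs as an enantiomeric pair, giving 4 + 1 = 5 stereoisomers in total.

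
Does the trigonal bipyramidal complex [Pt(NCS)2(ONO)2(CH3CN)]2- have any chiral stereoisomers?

Systematic enumeration (placing each ligand type in turn and discarding arrangements equivalent by rotation or reflection) gives 5 geometric isomers.
One of these lacks any improper symmetry element and so occurs as an enantiomeric pair, giving 5 + 1 = 6 stereoisomers in total.

yes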